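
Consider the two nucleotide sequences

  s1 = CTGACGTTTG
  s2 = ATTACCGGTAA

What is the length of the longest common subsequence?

5

Taking T at s1[2]=s2[3] → A at s1[4]=s2[4] → C at s1[5]=s2[6] → G at s1[6]=s2[8] → T at s1[7]=s2[9] gives a common subsequence of length 5. dp[10][11] = 5 confirms this is the maximum.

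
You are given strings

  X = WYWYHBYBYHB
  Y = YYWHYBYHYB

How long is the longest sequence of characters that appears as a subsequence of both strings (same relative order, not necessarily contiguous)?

One common subsequence of length 8: Y (X #2, Y #2) → W (X #3, Y #3) → H (X #5, Y #4) → Y (X #7, Y #5) → B (X #8, Y #6) → Y (X #9, Y #7) → H (X #10, Y #8) → B (X #11, Y #10). dp[11][10] = 8 confirms this is the maximum.

8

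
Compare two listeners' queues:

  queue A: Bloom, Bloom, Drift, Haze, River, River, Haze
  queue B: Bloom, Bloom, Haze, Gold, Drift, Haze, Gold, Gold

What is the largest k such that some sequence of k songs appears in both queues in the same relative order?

4

Taking Bloom (queue A #1, queue B #1), then Bloom (queue A #2, queue B #2), then Drift (queue A #3, queue B #5), then Haze (queue A #4, queue B #6) gives a common subsequence of length 4, and the DP table's final entry dp[7][8] is also 4, so no common subsequence is longer.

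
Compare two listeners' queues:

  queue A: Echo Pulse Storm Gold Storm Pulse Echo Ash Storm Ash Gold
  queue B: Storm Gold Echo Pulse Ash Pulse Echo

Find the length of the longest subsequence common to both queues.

4

Match Echo [1,3], Pulse [2,4], Pulse [6,6], Echo [7,7] — 4 songs in the same relative order in both. Since dp[11][7] = 4, nothing longer is possible.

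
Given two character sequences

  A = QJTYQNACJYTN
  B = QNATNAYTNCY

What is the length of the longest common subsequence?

7

Pick Q [1,1]; then T [3,4]; then N [6,5]; then A [7,6]; then Y [10,7]; then T [11,8]; then N [12,9]; all 7 characters appear in both, in order. Since dp[12][11] = 7, nothing longer is possible.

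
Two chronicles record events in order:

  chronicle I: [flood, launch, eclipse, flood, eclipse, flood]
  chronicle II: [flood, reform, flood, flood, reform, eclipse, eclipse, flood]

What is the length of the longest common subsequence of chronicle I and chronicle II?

4

Pick flood (chronicle I #1, chronicle II #4); then eclipse (chronicle I #3, chronicle II #6); then eclipse (chronicle I #5, chronicle II #7); then flood (chronicle I #6, chronicle II #8); all 4 events appear in both, in order. Since dp[6][8] = 4, nothing longer is possible.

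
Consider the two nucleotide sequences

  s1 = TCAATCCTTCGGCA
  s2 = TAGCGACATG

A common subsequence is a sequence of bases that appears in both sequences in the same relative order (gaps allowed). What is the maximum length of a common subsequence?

6

One common subsequence of length 6: T at s1[1]=s2[1] → C at s1[2]=s2[4] → A at s1[3]=s2[6] → A at s1[4]=s2[8] → T at s1[9]=s2[9] → G at s1[12]=s2[10]. Since dp[14][10] = 6, nothing longer is possible.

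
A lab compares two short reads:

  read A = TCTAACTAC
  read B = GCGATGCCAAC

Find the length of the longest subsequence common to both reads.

5

Pick T [1,5]; then C [2,8]; then A [5,9]; then A [8,10]; then C [9,11]; all 5 bases appear in both, in order, and the DP table's final entry dp[9][11] is also 5, so no common subsequence is longer.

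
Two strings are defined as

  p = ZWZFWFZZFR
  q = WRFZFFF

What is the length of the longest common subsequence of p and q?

Taking W at p[2]=q[1], Z at p[3]=q[4], F at p[4]=q[5], F at p[6]=q[6], F at p[9]=q[7] gives a common subsequence of length 5. Since dp[10][7] = 5, nothing longer is possible.

5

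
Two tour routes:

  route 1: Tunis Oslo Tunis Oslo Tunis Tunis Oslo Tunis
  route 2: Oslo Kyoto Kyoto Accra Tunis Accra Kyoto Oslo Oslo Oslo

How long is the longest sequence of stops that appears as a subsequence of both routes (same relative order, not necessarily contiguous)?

4

Taking Tunis at route 1[1]=route 2[5], Oslo at route 1[2]=route 2[8], Oslo at route 1[4]=route 2[9], Oslo at route 1[7]=route 2[10] gives a common subsequence of length 4. dp[8][10] = 4 confirms this is the maximum.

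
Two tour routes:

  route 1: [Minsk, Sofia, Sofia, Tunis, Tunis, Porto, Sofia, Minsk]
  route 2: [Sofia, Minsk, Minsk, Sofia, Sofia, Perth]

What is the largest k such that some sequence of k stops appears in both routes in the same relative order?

3

One common subsequence of length 3: Minsk [1,3]; then Sofia [2,4]; then Sofia [3,5]. dp[8][6] = 3 confirms this is the maximum.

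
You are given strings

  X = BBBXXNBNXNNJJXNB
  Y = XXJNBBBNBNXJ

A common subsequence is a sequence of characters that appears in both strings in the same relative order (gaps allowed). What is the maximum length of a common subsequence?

One common subsequence of length 8: B [1,5] → B [2,6] → B [3,7] → N [6,8] → B [7,9] → N [8,10] → X [9,11] → J [13,12]. The LCS DP gives dp[16][12] = 8, so this is optimal.

8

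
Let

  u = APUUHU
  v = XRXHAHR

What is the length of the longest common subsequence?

2

Taking A at u[1]=v[5], H at u[5]=v[6] gives a common subsequence of length 2. dp[6][7] = 2 confirms this is the maximum.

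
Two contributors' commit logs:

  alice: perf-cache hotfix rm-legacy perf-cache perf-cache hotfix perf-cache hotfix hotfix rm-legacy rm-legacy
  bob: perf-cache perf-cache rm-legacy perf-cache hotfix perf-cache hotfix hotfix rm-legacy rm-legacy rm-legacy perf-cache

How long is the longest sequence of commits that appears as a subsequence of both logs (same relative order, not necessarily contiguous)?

9

Pick perf-cache [1,2], then rm-legacy [3,3], then perf-cache [5,4], then hotfix [6,5], then perf-cache [7,6], then hotfix [8,7], then hotfix [9,8], then rm-legacy [10,10], then rm-legacy [11,11]; all 9 commits appear in both, in order, and the DP table's final entry dp[11][12] is also 9, so no common subsequence is longer.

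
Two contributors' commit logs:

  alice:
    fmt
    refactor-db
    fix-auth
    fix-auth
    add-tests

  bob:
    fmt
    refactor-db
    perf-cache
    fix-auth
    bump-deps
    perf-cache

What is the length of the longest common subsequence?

3

Taking fmt (alice #1, bob #1) → refactor-db (alice #2, bob #2) → fix-auth (alice #3, bob #4) gives a common subsequence of length 3, and the DP table's final entry dp[5][6] is also 3, so no common subsequence is longer.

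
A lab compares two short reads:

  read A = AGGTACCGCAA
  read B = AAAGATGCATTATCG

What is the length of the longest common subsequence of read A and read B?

7

Taking A (read A #1, read B #3), G (read A #2, read B #4), G (read A #3, read B #7), T (read A #4, read B #11), A (read A #5, read B #12), C (read A #7, read B #14), G (read A #8, read B #15) gives a common subsequence of length 7. The LCS DP gives dp[11][15] = 7, so this is optimal.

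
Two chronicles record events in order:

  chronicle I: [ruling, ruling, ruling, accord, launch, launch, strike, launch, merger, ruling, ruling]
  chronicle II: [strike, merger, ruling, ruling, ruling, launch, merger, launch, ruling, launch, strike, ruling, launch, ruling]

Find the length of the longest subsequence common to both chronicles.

Taking ruling [1,3] → ruling [2,4] → ruling [3,5] → launch [5,8] → launch [6,10] → strike [7,11] → launch [8,13] → ruling [11,14] gives a common subsequence of length 8. dp[11][14] = 8 confirms this is the maximum.

8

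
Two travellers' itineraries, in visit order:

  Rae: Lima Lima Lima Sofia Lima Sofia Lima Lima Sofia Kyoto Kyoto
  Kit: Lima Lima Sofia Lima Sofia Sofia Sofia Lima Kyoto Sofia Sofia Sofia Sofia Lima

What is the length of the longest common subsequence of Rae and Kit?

7

Taking Lima (Rae #1, Kit #1), Lima (Rae #2, Kit #2), Lima (Rae #3, Kit #4), Sofia (Rae #4, Kit #7), Lima (Rae #5, Kit #8), Sofia (Rae #6, Kit #13), Lima (Rae #8, Kit #14) gives a common subsequence of length 7. The LCS DP gives dp[11][14] = 7, so this is optimal.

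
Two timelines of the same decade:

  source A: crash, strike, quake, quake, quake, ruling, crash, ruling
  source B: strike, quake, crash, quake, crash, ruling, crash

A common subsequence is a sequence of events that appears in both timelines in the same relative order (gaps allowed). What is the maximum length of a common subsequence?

Taking strike [2,1], then quake [3,2], then quake [4,4], then ruling [6,6], then crash [7,7] gives a common subsequence of length 5. Since dp[8][7] = 5, nothing longer is possible.

5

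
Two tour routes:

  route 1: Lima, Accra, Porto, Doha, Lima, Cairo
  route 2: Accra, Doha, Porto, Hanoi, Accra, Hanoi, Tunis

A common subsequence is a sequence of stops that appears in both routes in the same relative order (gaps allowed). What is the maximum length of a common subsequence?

2

Match Accra at route 1[2]=route 2[1] → Porto at route 1[3]=route 2[3] — 2 stops in the same relative order in both, and the DP table's final entry dp[6][7] is also 2, so no common subsequence is longer.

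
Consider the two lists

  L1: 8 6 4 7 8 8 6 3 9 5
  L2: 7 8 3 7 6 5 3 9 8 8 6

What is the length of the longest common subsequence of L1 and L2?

One common subsequence of length 5: 8 at L1[1]=L2[2], then 6 at L1[2]=L2[5], then 8 at L1[5]=L2[9], then 8 at L1[6]=L2[10], then 6 at L1[7]=L2[11]. The LCS DP gives dp[10][11] = 5, so this is optimal.

5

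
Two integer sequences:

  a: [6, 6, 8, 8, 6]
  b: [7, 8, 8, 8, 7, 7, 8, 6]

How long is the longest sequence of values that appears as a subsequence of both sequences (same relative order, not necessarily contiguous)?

Match 8 at a[3]=b[4]; then 8 at a[4]=b[7]; then 6 at a[5]=b[8] — 3 values in the same relative order in both. Since dp[5][8] = 3, nothing longer is possible.

3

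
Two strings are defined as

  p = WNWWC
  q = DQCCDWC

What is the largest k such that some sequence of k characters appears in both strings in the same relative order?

2

Let dp[i][j] be the LCS length of the first i characters of p and the first j characters of q. dp[i][j] = dp[i-1][j-1]+1 when the i-th and j-th characters match, else max(dp[i-1][j], dp[i][j-1]).
    ·  D  Q  C  C  D  W  C
 ·  0  0  0  0  0  0  0  0
 W  0  0  0  0  0  0  1  1
 N  0  0  0  0  0  0  1  1
 W  0  0  0  0  0  0  1  1
 W  0  0  0  0  0  0  1  1
 C  0  0  0  1  1  1  1  2
dp[5][7] = 2. One LCS (by backtracking along matches): WC.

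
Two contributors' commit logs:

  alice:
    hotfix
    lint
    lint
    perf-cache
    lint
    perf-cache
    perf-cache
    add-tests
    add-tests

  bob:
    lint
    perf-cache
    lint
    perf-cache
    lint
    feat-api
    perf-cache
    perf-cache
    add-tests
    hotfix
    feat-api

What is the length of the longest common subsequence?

Pick lint at alice[2]=bob[1], then lint at alice[3]=bob[3], then perf-cache at alice[4]=bob[4], then lint at alice[5]=bob[5], then perf-cache at alice[6]=bob[7], then perf-cache at alice[7]=bob[8], then add-tests at alice[8]=bob[9]; all 7 commits appear in both, in order. dp[9][11] = 7 confirms this is the maximum.

7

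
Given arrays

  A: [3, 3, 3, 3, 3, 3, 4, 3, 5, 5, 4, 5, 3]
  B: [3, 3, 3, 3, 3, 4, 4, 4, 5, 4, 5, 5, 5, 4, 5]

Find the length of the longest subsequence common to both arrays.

One common subsequence of length 10: 3 [1,1]; then 3 [2,2]; then 3 [3,3]; then 3 [4,4]; then 3 [5,5]; then 4 [7,10]; then 5 [9,12]; then 5 [10,13]; then 4 [11,14]; then 5 [12,15]. The LCS DP gives dp[13][15] = 10, so this is optimal.

10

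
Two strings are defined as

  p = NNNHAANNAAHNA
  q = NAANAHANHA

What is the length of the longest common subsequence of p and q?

One common subsequence of length 8: N [3,1], A [5,2], A [6,3], N [8,4], A [9,5], A [10,7], H [11,9], A [13,10]. dp[13][10] = 8 confirms this is the maximum.

8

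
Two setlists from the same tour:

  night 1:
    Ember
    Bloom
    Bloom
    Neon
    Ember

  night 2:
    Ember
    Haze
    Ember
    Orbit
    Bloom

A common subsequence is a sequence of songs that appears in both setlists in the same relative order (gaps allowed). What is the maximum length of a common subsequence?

One common subsequence of length 2: Ember (night 1 #1, night 2 #3), then Bloom (night 1 #3, night 2 #5). Since dp[5][5] = 2, nothing longer is possible.

2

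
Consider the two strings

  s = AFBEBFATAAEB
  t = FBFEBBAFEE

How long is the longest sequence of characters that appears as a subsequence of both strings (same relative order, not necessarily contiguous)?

6

Let dp[i][j] be the LCS length of the first i characters of s and the first j characters of t. dp[i][j] = dp[i-1][j-1]+1 when the i-th and j-th characters match, else max(dp[i-1][j], dp[i][j-1]).
    ·  F  B  F  E  B  B  A  F  E  E
 ·  0  0  0  0  0  0  0  0  0  0  0
 A  0  0  0  0  0  0  0  1  1  1  1
 F  0  1  1  1  1  1  1  1  2  2  2
 B  0  1  2  2  2  2  2  2  2  2  2
 E  0  1  2  2  3  3  3  3  3  3  3
 B  0  1  2  2  3  4  4  4  4  4  4
 F  0  1  2  3  3  4  4  4  5  5  5
 A  0  1  2  3  3  4  4  5  5  5  5
 T  0  1  2  3  3  4  4  5  5  5  5
 A  0  1  2  3  3  4  4  5  5  5  5
 A  0  1  2  3  3  4  4  5  5  5  5
 E  0  1  2  3  4  4  4  5  5  6  6
 B  0  1  2  3  4  5  5  5  5  6  6
dp[12][10] = 6. One LCS (by backtracking along matches): FBEBFE.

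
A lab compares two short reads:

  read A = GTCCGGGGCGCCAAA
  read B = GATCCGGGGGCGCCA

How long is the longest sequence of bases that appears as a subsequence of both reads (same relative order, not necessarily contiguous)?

13

One common subsequence of length 13: G [1,1]; then T [2,3]; then C [3,4]; then C [4,5]; then G [5,7]; then G [6,8]; then G [7,9]; then G [8,10]; then C [9,11]; then G [10,12]; then C [11,13]; then C [12,14]; then A [15,15]. Since dp[15][15] = 13, nothing longer is possible.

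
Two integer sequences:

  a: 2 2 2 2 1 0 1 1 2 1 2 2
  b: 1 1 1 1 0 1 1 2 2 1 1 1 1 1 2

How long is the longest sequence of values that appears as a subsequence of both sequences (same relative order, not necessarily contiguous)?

One common subsequence of length 7: 2 (a #1, b #8) → 2 (a #2, b #9) → 1 (a #5, b #11) → 1 (a #7, b #12) → 1 (a #8, b #13) → 1 (a #10, b #14) → 2 (a #12, b #15), and the DP table's final entry dp[12][15] is also 7, so no common subsequence is longer.

7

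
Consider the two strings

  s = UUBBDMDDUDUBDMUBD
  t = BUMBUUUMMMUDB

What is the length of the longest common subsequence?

7

One common subsequence of length 7: U [1,2], U [2,5], U [9,6], U [11,7], M [14,10], U [15,11], B [16,13]. The LCS DP gives dp[17][13] = 7, so this is optimal.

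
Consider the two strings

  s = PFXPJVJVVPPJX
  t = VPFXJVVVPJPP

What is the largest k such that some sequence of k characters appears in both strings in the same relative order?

One common subsequence of length 9: P at s[1]=t[2] → F at s[2]=t[3] → X at s[3]=t[4] → J at s[5]=t[5] → V at s[6]=t[6] → V at s[8]=t[7] → V at s[9]=t[8] → P at s[10]=t[11] → P at s[11]=t[12]. Since dp[13][12] = 9, nothing longer is possible.

9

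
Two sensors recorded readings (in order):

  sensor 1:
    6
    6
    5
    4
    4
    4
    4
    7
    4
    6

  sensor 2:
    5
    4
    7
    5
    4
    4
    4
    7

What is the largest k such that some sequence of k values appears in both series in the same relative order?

6

Let dp[i][j] be the LCS length of the first i values of sensor 1 and the first j values of sensor 2. dp[i][j] = dp[i-1][j-1]+1 when the i-th and j-th values match, else max(dp[i-1][j], dp[i][j-1]).
    ·  5  4  7  5  4  4  4  7
 ·  0  0  0  0  0  0  0  0  0
 6  0  0  0  0  0  0  0  0  0
 6  0  0  0  0  0  0  0  0  0
 5  0  1  1  1  1  1  1  1  1
 4  0  1  2  2  2  2  2  2  2
 4  0  1  2  2  2  3  3  3  3
 4  0  1  2  2  2  3  4  4  4
 4  0  1  2  2  2  3  4  5  5
 7  0  1  2  3  3  3  4  5  6
 4  0  1  2  3  3  4  4  5  6
 6  0  1  2  3  3  4  4  5  6
dp[10][8] = 6. One LCS (by backtracking along matches): 5, 4, 4, 4, 4, 7.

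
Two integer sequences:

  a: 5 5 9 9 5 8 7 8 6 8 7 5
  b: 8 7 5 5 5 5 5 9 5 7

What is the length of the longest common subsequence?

5

Let dp[i][j] be the LCS length of the first i values of a and the first j values of b. dp[i][j] = dp[i-1][j-1]+1 when the i-th and j-th values match, else max(dp[i-1][j], dp[i][j-1]).
    ·  8  7  5  5  5  5  5  9  5  7
 ·  0  0  0  0  0  0  0  0  0  0  0
 5  0  0  0  1  1  1  1  1  1  1  1
 5  0  0  0  1  2  2  2  2  2  2  2
 9  0  0  0  1  2  2  2  2  3  3  3
 9  0  0  0  1  2  2  2  2  3  3  3
 5  0  0  0  1  2  3  3  3  3  4  4
 8  0  1  1  1  2  3  3  3  3  4  4
 7  0  1  2  2  2  3  3  3  3  4  5
 8  0  1  2  2  2  3  3  3  3  4  5
 6  0  1  2  2  2  3  3  3  3  4  5
 8  0  1  2  2  2  3  3  3  3  4  5
 7  0  1  2  2  2  3  3  3  3  4  5
 5  0  1  2  3  3  3  4  4  4  4  5
dp[12][10] = 5. One LCS (by backtracking along matches): 5, 5, 9, 5, 7.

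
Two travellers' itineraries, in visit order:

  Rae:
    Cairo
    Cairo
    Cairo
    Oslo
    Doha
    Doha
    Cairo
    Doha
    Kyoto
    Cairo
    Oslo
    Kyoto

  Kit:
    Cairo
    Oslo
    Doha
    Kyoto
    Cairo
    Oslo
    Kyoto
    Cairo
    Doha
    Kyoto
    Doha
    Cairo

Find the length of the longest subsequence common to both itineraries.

7

One common subsequence of length 7: Cairo (Rae #1, Kit #1) → Cairo (Rae #3, Kit #5) → Oslo (Rae #4, Kit #6) → Cairo (Rae #7, Kit #8) → Doha (Rae #8, Kit #9) → Kyoto (Rae #9, Kit #10) → Cairo (Rae #10, Kit #12). Since dp[12][12] = 7, nothing longer is possible.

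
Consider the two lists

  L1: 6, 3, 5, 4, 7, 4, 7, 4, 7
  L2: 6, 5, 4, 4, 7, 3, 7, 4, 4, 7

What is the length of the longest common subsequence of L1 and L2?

One common subsequence of length 7: 6 (L1 #1, L2 #1); then 5 (L1 #3, L2 #2); then 4 (L1 #4, L2 #4); then 7 (L1 #5, L2 #7); then 4 (L1 #6, L2 #8); then 4 (L1 #8, L2 #9); then 7 (L1 #9, L2 #10), and the DP table's final entry dp[9][10] is also 7, so no common subsequence is longer.

7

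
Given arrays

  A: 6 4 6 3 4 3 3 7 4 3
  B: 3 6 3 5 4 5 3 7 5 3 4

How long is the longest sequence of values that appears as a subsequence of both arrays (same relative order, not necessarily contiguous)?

6

Taking 6 at A[3]=B[2] → 3 at A[4]=B[3] → 4 at A[5]=B[5] → 3 at A[6]=B[7] → 3 at A[7]=B[10] → 4 at A[9]=B[11] gives a common subsequence of length 6. dp[10][11] = 6 confirms this is the maximum.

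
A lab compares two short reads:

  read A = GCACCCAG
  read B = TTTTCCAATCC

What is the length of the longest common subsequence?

4

One common subsequence of length 4: C (read A #2, read B #6), then A (read A #3, read B #8), then C (read A #5, read B #10), then C (read A #6, read B #11), and the DP table's final entry dp[8][11] is also 4, so no common subsequence is longer.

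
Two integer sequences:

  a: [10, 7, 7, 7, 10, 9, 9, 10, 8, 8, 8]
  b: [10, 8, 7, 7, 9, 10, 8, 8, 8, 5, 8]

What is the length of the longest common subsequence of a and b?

Let dp[i][j] be the LCS length of the first i values of a and the first j values of b. dp[i][j] = dp[i-1][j-1]+1 when the i-th and j-th values match, else max(dp[i-1][j], dp[i][j-1]).
    · 10  8  7  7  9 10  8  8  8  5  8
 ·  0  0  0  0  0  0  0  0  0  0  0  0
10  0  1  1  1  1  1  1  1  1  1  1  1
 7  0  1  1  2  2  2  2  2  2  2  2  2
 7  0  1  1  2  3  3  3  3  3  3  3  3
 7  0  1  1  2  3  3  3  3  3  3  3  3
10  0  1  1  2  3  3  4  4  4  4  4  4
 9  0  1  1  2  3  4  4  4  4  4  4  4
 9  0  1  1  2  3  4  4  4  4  4  4  4
10  0  1  1  2  3  4  5  5  5  5  5  5
 8  0  1  2  2  3  4  5  6  6  6  6  6
 8  0  1  2  2  3  4  5  6  7  7  7  7
 8  0  1  2  2  3  4  5  6  7  8  8  8
dp[11][11] = 8. One LCS (by backtracking along matches): 10, 7, 7, 9, 10, 8, 8, 8.

8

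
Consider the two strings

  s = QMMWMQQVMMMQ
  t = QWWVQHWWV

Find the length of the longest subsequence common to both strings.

4

Match Q (s #1, t #1) → W (s #4, t #3) → Q (s #6, t #5) → V (s #8, t #9) — 4 characters in the same relative order in both. dp[12][9] = 4 confirms this is the maximum.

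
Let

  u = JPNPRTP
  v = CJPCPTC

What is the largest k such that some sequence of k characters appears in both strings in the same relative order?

Let dp[i][j] be the LCS length of the first i characters of u and the first j characters of v. dp[i][j] = dp[i-1][j-1]+1 when the i-th and j-th characters match, else max(dp[i-1][j], dp[i][j-1]).
    ·  C  J  P  C  P  T  C
 ·  0  0  0  0  0  0  0  0
 J  0  0  1  1  1  1  1  1
 P  0  0  1  2  2  2  2  2
 N  0  0  1  2  2  2  2  2
 P  0  0  1  2  2  3  3  3
 R  0  0  1  2  2  3  3  3
 T  0  0  1  2  2  3  4  4
 P  0  0  1  2  2  3  4  4
dp[7][7] = 4. One LCS (by backtracking along matches): JPPT.

4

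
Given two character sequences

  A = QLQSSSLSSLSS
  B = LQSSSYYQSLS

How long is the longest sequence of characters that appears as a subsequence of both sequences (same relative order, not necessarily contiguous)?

Taking L (A #2, B #1); then Q (A #3, B #2); then S (A #4, B #3); then S (A #5, B #4); then S (A #6, B #5); then S (A #9, B #9); then L (A #10, B #10); then S (A #12, B #11) gives a common subsequence of length 8. The LCS DP gives dp[12][11] = 8, so this is optimal.

8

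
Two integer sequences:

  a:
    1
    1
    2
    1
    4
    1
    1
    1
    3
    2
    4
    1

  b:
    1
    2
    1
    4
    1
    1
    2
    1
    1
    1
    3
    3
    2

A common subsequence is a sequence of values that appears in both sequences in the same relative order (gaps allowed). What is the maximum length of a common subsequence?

Pick 1 at a[2]=b[1], then 2 at a[3]=b[2], then 1 at a[4]=b[3], then 4 at a[5]=b[4], then 1 at a[6]=b[8], then 1 at a[7]=b[9], then 1 at a[8]=b[10], then 3 at a[9]=b[12], then 2 at a[10]=b[13]; all 9 values appear in both, in order. The LCS DP gives dp[12][13] = 9, so this is optimal.

9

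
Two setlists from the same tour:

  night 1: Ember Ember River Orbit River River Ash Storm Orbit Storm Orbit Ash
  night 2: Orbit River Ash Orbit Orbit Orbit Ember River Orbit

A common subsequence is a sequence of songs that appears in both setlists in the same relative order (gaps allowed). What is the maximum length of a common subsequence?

One common subsequence of length 5: Orbit (night 1 #4, night 2 #1) → River (night 1 #6, night 2 #2) → Ash (night 1 #7, night 2 #3) → Orbit (night 1 #9, night 2 #6) → Orbit (night 1 #11, night 2 #9). The LCS DP gives dp[12][9] = 5, so this is optimal.

5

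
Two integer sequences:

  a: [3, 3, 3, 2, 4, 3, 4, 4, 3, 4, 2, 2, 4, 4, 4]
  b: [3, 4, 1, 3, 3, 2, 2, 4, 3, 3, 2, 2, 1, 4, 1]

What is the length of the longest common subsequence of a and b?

Taking 3 [1,1] → 3 [2,4] → 3 [3,5] → 2 [4,7] → 4 [5,8] → 3 [6,9] → 3 [9,10] → 2 [11,11] → 2 [12,12] → 4 [13,14] gives a common subsequence of length 10. Since dp[15][15] = 10, nothing longer is possible.

10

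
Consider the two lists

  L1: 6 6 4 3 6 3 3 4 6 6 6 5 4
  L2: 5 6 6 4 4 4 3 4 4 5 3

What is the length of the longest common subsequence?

6

Let dp[i][j] be the LCS length of the first i values of L1 and the first j values of L2. dp[i][j] = dp[i-1][j-1]+1 when the i-th and j-th values match, else max(dp[i-1][j], dp[i][j-1]).
    ·  5  6  6  4  4  4  3  4  4  5  3
 ·  0  0  0  0  0  0  0  0  0  0  0  0
 6  0  0  1  1  1  1  1  1  1  1  1  1
 6  0  0  1  2  2  2  2  2  2  2  2  2
 4  0  0  1  2  3  3  3  3  3  3  3  3
 3  0  0  1  2  3  3  3  4  4  4  4  4
 6  0  0  1  2  3  3  3  4  4  4  4  4
 3  0  0  1  2  3  3  3  4  4  4  4  5
 3  0  0  1  2  3  3  3  4  4  4  4  5
 4  0  0  1  2  3  4  4  4  5  5  5  5
 6  0  0  1  2  3  4  4  4  5  5  5  5
 6  0  0  1  2  3  4  4  4  5  5  5  5
 6  0  0  1  2  3  4  4  4  5  5  5  5
 5  0  1  1  2  3  4  4  4  5  5  6  6
 4  0  1  1  2  3  4  5  5  5  6  6  6
dp[13][11] = 6. One LCS (by backtracking along matches): 6, 6, 4, 3, 4, 5.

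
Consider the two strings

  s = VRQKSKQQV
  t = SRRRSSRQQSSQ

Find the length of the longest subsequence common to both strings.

Let dp[i][j] be the LCS length of the first i characters of s and the first j characters of t. dp[i][j] = dp[i-1][j-1]+1 when the i-th and j-th characters match, else max(dp[i-1][j], dp[i][j-1]).
    ·  S  R  R  R  S  S  R  Q  Q  S  S  Q
 ·  0  0  0  0  0  0  0  0  0  0  0  0  0
 V  0  0  0  0  0  0  0  0  0  0  0  0  0
 R  0  0  1  1  1  1  1  1  1  1  1  1  1
 Q  0  0  1  1  1  1  1  1  2  2  2  2  2
 K  0  0  1  1  1  1  1  1  2  2  2  2  2
 S  0  1  1  1  1  2  2  2  2  2  3  3  3
 K  0  1  1  1  1  2  2  2  2  2  3  3  3
 Q  0  1  1  1  1  2  2  2  3  3  3  3  4
 Q  0  1  1  1  1  2  2  2  3  4  4  4  4
 V  0  1  1  1  1  2  2  2  3  4  4  4  4
dp[9][12] = 4. One LCS (by backtracking along matches): RQSQ.

4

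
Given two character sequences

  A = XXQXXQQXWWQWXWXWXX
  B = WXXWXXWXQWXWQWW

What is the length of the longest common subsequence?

Match X (A #1, B #3); then X (A #2, B #5); then X (A #4, B #6); then X (A #5, B #8); then Q (A #6, B #9); then X (A #8, B #11); then W (A #10, B #12); then Q (A #11, B #13); then W (A #14, B #14); then W (A #16, B #15) — 10 characters in the same relative order in both. Since dp[18][15] = 10, nothing longer is possible.

10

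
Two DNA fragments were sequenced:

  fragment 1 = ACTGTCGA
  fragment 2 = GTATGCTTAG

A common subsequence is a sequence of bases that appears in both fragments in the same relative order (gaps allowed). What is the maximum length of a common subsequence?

Let dp[i][j] be the LCS length of the first i bases of fragment 1 and the first j bases of fragment 2. dp[i][j] = dp[i-1][j-1]+1 when the i-th and j-th bases match, else max(dp[i-1][j], dp[i][j-1]).
    ·  G  T  A  T  G  C  T  T  A  G
 ·  0  0  0  0  0  0  0  0  0  0  0
 A  0  0  0  1  1  1  1  1  1  1  1
 C  0  0  0  1  1  1  2  2  2  2  2
 T  0  0  1  1  2  2  2  3  3  3  3
 G  0  1  1  1  2  3  3  3  3  3  4
 T  0  1  2  2  2  3  3  4  4  4  4
 C  0  1  2  2  2  3  4  4  4  4  4
 G  0  1  2  2  2  3  4  4  4  4  5
 A  0  1  2  3  3  3  4  4  4  5  5
dp[8][10] = 5. One LCS (by backtracking along matches): ACTTG.

5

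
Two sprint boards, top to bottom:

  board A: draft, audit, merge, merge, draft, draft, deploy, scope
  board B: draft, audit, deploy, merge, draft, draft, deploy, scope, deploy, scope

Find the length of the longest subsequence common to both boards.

7

Match draft (board A #1, board B #1); then audit (board A #2, board B #2); then merge (board A #4, board B #4); then draft (board A #5, board B #5); then draft (board A #6, board B #6); then deploy (board A #7, board B #9); then scope (board A #8, board B #10) — 7 tasks in the same relative order in both. dp[8][10] = 7 confirms this is the maximum.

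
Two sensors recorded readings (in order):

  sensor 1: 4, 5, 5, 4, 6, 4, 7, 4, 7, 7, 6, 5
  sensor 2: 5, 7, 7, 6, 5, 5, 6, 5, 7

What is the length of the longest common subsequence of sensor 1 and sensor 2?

5

Let dp[i][j] be the LCS length of the first i values of sensor 1 and the first j values of sensor 2. dp[i][j] = dp[i-1][j-1]+1 when the i-th and j-th values match, else max(dp[i-1][j], dp[i][j-1]).
    ·  5  7  7  6  5  5  6  5  7
 ·  0  0  0  0  0  0  0  0  0  0
 4  0  0  0  0  0  0  0  0  0  0
 5  0  1  1  1  1  1  1  1  1  1
 5  0  1  1  1  1  2  2  2  2  2
 4  0  1  1  1  1  2  2  2  2  2
 6  0  1  1  1  2  2  2  3  3  3
 4  0  1  1  1  2  2  2  3  3  3
 7  0  1  2  2  2  2  2  3  3  4
 4  0  1  2  2  2  2  2  3  3  4
 7  0  1  2  3  3  3  3  3  3  4
 7  0  1  2  3  3  3  3  3  3  4
 6  0  1  2  3  4  4  4  4  4  4
 5  0  1  2  3  4  5  5  5  5  5
dp[12][9] = 5. One LCS (by backtracking along matches): 5, 7, 7, 6, 5.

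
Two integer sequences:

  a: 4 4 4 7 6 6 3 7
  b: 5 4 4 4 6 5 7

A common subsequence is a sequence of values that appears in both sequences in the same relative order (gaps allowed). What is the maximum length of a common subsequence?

5

Let dp[i][j] be the LCS length of the first i values of a and the first j values of b. dp[i][j] = dp[i-1][j-1]+1 when the i-th and j-th values match, else max(dp[i-1][j], dp[i][j-1]).
    ·  5  4  4  4  6  5  7
 ·  0  0  0  0  0  0  0  0
 4  0  0  1  1  1  1  1  1
 4  0  0  1  2  2  2  2  2
 4  0  0  1  2  3  3  3  3
 7  0  0  1  2  3  3  3  4
 6  0  0  1  2  3  4  4  4
 6  0  0  1  2  3  4  4  4
 3  0  0  1  2  3  4  4  4
 7  0  0  1  2  3  4  4  5
dp[8][7] = 5. One LCS (by backtracking along matches): 4, 4, 4, 6, 7.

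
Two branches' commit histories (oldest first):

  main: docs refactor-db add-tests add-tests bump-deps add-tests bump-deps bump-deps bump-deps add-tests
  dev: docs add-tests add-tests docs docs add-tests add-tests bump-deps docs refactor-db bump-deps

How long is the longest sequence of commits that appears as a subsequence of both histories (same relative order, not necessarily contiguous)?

Taking docs [1,1], then add-tests [3,3], then add-tests [4,6], then add-tests [6,7], then bump-deps [7,8], then bump-deps [9,11] gives a common subsequence of length 6. dp[10][11] = 6 confirms this is the maximum.

6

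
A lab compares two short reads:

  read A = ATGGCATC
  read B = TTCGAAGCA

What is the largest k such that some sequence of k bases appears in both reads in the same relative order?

Let dp[i][j] be the LCS length of the first i bases of read A and the first j bases of read B. dp[i][j] = dp[i-1][j-1]+1 when the i-th and j-th bases match, else max(dp[i-1][j], dp[i][j-1]).
    ·  T  T  C  G  A  A  G  C  A
 ·  0  0  0  0  0  0  0  0  0  0
 A  0  0  0  0  0  1  1  1  1  1
 T  0  1  1  1  1  1  1  1  1  1
 G  0  1  1  1  2  2  2  2  2  2
 G  0  1  1  1  2  2  2  3  3  3
 C  0  1  1  2  2  2  2  3  4  4
 A  0  1  1  2  2  3  3  3  4  5
 T  0  1  2  2  2  3  3  3  4  5
 C  0  1  2  3  3  3  3  3  4  5
dp[8][9] = 5. One LCS (by backtracking along matches): TGGCA.

5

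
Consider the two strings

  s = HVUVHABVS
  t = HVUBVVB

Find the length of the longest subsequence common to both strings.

5

One common subsequence of length 5: H (s #1, t #1) → V (s #2, t #2) → U (s #3, t #3) → V (s #4, t #6) → B (s #7, t #7). dp[9][7] = 5 confirms this is the maximum.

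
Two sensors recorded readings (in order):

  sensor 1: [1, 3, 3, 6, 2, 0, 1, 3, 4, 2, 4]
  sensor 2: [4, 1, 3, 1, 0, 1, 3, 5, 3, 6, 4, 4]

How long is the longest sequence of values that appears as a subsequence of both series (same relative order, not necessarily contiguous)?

7

Taking 1 (sensor 1 #1, sensor 2 #2), then 3 (sensor 1 #2, sensor 2 #3), then 0 (sensor 1 #6, sensor 2 #5), then 1 (sensor 1 #7, sensor 2 #6), then 3 (sensor 1 #8, sensor 2 #9), then 4 (sensor 1 #9, sensor 2 #11), then 4 (sensor 1 #11, sensor 2 #12) gives a common subsequence of length 7. dp[11][12] = 7 confirms this is the maximum.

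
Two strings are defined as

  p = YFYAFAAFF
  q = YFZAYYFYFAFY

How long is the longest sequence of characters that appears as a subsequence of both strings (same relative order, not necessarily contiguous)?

Let dp[i][j] be the LCS length of the first i characters of p and the first j characters of q. dp[i][j] = dp[i-1][j-1]+1 when the i-th and j-th characters match, else max(dp[i-1][j], dp[i][j-1]).
    ·  Y  F  Z  A  Y  Y  F  Y  F  A  F  Y
 ·  0  0  0  0  0  0  0  0  0  0  0  0  0
 Y  0  1  1  1  1  1  1  1  1  1  1  1  1
 F  0  1  2  2  2  2  2  2  2  2  2  2  2
 Y  0  1  2  2  2  3  3  3  3  3  3  3  3
 A  0  1  2  2  3  3  3  3  3  3  4  4  4
 F  0  1  2  2  3  3  3  4  4  4  4  5  5
 A  0  1  2  2  3  3  3  4  4  4  5  5  5
 A  0  1  2  2  3  3  3  4  4  4  5  5  5
 F  0  1  2  2  3  3  3  4  4  5  5  6  6
 F  0  1  2  2  3  3  3  4  4  5  5  6  6
dp[9][12] = 6. One LCS (by backtracking along matches): YFYFAF.

6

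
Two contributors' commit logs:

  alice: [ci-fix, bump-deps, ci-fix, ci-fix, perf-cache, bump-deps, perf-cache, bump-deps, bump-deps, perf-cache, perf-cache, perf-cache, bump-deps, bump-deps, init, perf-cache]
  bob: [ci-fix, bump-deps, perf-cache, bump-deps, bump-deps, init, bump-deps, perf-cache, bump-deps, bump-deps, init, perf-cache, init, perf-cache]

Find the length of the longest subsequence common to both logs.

11

Match ci-fix (alice #1, bob #1); then bump-deps (alice #2, bob #2); then perf-cache (alice #5, bob #3); then bump-deps (alice #6, bob #4); then bump-deps (alice #8, bob #5); then bump-deps (alice #9, bob #7); then perf-cache (alice #12, bob #8); then bump-deps (alice #13, bob #9); then bump-deps (alice #14, bob #10); then init (alice #15, bob #13); then perf-cache (alice #16, bob #14) — 11 commits in the same relative order in both. dp[16][14] = 11 confirms this is the maximum.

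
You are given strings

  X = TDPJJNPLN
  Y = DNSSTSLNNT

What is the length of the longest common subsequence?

4

Taking D [2,1] → N [6,2] → L [8,7] → N [9,9] gives a common subsequence of length 4. Since dp[9][10] = 4, nothing longer is possible.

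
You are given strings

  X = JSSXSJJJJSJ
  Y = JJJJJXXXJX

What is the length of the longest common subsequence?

6

One common subsequence of length 6: J (X #1, Y #1), J (X #6, Y #2), J (X #7, Y #3), J (X #8, Y #4), J (X #9, Y #5), J (X #11, Y #9), and the DP table's final entry dp[11][10] is also 6, so no common subsequence is longer.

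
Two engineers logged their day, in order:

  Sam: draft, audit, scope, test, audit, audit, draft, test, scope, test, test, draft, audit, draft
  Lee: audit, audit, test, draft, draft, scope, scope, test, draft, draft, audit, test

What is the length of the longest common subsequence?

7

Taking audit [2,2], then test [4,3], then draft [7,5], then scope [9,7], then test [10,8], then draft [12,10], then audit [13,11] gives a common subsequence of length 7. Since dp[14][12] = 7, nothing longer is possible.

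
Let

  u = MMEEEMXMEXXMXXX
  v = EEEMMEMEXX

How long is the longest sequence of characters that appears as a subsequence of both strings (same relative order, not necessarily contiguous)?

9

Let dp[i][j] be the LCS length of the first i characters of u and the first j characters of v. dp[i][j] = dp[i-1][j-1]+1 when the i-th and j-th characters match, else max(dp[i-1][j], dp[i][j-1]).
    ·  E  E  E  M  M  E  M  E  X  X
 ·  0  0  0  0  0  0  0  0  0  0  0
 M  0  0  0  0  1  1  1  1  1  1  1
 M  0  0  0  0  1  2  2  2  2  2  2
 E  0  1  1  1  1  2  3  3  3  3  3
 E  0  1  2  2  2  2  3  3  4  4  4
 E  0  1  2  3  3  3  3  3  4  4  4
 M  0  1  2  3  4  4  4  4  4  4  4
 X  0  1  2  3  4  4  4  4  4  5  5
 M  0  1  2  3  4  5  5  5  5  5  5
 E  0  1  2  3  4  5  6  6  6  6  6
 X  0  1  2  3  4  5  6  6  6  7  7
 X  0  1  2  3  4  5  6  6  6  7  8
 M  0  1  2  3  4  5  6  7  7  7  8
 X  0  1  2  3  4  5  6  7  7  8  8
 X  0  1  2  3  4  5  6  7  7  8  9
 X  0  1  2  3  4  5  6  7  7  8  9
dp[15][10] = 9. One LCS (by backtracking along matches): EEEMMEMXX.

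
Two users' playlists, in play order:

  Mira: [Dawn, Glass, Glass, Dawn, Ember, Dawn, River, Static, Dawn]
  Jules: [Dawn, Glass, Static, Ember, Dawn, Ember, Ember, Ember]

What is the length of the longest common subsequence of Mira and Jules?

4

Match Dawn [1,1], Glass [2,2], Dawn [4,5], Ember [5,8] — 4 songs in the same relative order in both, and the DP table's final entry dp[9][8] is also 4, so no common subsequence is longer.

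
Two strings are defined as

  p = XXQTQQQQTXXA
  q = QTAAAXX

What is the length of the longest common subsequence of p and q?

4

One common subsequence of length 4: Q (p #3, q #1) → T (p #4, q #2) → X (p #10, q #6) → X (p #11, q #7). The LCS DP gives dp[12][7] = 4, so this is optimal.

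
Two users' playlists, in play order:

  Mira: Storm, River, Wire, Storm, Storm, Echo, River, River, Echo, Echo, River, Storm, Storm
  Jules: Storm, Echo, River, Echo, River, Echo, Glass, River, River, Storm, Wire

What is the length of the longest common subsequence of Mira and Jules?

Taking Storm (Mira #1, Jules #1); then River (Mira #2, Jules #3); then Echo (Mira #6, Jules #4); then River (Mira #7, Jules #5); then River (Mira #8, Jules #8); then River (Mira #11, Jules #9); then Storm (Mira #12, Jules #10) gives a common subsequence of length 7, and the DP table's final entry dp[13][11] is also 7, so no common subsequence is longer.

7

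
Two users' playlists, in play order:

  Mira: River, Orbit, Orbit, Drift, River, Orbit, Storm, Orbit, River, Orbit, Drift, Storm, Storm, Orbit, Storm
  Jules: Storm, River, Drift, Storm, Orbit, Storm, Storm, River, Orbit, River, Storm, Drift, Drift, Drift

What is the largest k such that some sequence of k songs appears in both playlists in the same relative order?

8

Taking River at Mira[1]=Jules[2] → Drift at Mira[4]=Jules[3] → Storm at Mira[7]=Jules[4] → Orbit at Mira[10]=Jules[5] → Storm at Mira[12]=Jules[6] → Storm at Mira[13]=Jules[7] → Orbit at Mira[14]=Jules[9] → Storm at Mira[15]=Jules[11] gives a common subsequence of length 8, and the DP table's final entry dp[15][14] is also 8, so no common subsequence is longer.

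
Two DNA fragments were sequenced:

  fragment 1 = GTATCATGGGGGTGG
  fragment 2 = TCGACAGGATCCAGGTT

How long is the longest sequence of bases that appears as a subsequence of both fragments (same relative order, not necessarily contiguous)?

Pick G at fragment 1[1]=fragment 2[3], A at fragment 1[3]=fragment 2[4], C at fragment 1[5]=fragment 2[5], A at fragment 1[6]=fragment 2[6], G at fragment 1[8]=fragment 2[7], G at fragment 1[9]=fragment 2[8], G at fragment 1[10]=fragment 2[14], G at fragment 1[11]=fragment 2[15], T at fragment 1[13]=fragment 2[17]; all 9 bases appear in both, in order, and the DP table's final entry dp[15][17] is also 9, so no common subsequence is longer.

9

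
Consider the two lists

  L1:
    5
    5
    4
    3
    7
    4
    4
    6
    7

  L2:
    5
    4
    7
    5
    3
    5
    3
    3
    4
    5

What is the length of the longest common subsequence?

One common subsequence of length 4: 5 at L1[1]=L2[4] → 5 at L1[2]=L2[6] → 3 at L1[4]=L2[8] → 4 at L1[6]=L2[9]. The LCS DP gives dp[9][10] = 4, so this is optimal.

4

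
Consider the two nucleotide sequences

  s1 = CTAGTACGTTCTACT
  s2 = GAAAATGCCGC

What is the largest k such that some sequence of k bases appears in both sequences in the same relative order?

5

One common subsequence of length 5: T at s1[2]=s2[6]; then G at s1[4]=s2[7]; then C at s1[7]=s2[9]; then G at s1[8]=s2[10]; then C at s1[14]=s2[11]. Since dp[15][11] = 5, nothing longer is possible.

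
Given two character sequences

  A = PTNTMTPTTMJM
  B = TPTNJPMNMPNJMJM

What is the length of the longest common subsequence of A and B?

Match P [1,2]; then T [2,3]; then N [3,8]; then M [5,9]; then P [7,10]; then M [10,13]; then J [11,14]; then M [12,15] — 8 characters in the same relative order in both. dp[12][15] = 8 confirms this is the maximum.

8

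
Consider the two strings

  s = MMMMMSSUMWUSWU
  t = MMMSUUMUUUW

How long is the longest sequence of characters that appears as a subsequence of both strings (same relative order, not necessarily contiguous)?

8

Taking M at s[3]=t[1] → M at s[4]=t[2] → M at s[5]=t[3] → S at s[6]=t[4] → U at s[8]=t[6] → M at s[9]=t[7] → U at s[11]=t[10] → W at s[13]=t[11] gives a common subsequence of length 8. Since dp[14][11] = 8, nothing longer is possible.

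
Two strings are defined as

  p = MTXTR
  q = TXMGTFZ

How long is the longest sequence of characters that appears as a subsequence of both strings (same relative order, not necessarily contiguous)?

3

Let dp[i][j] be the LCS length of the first i characters of p and the first j characters of q. dp[i][j] = dp[i-1][j-1]+1 when the i-th and j-th characters match, else max(dp[i-1][j], dp[i][j-1]).
    ·  T  X  M  G  T  F  Z
 ·  0  0  0  0  0  0  0  0
 M  0  0  0  1  1  1  1  1
 T  0  1  1  1  1  2  2  2
 X  0  1  2  2  2  2  2  2
 T  0  1  2  2  2  3  3  3
 R  0  1  2  2  2  3  3  3
dp[5][7] = 3. One LCS (by backtracking along matches): TXT.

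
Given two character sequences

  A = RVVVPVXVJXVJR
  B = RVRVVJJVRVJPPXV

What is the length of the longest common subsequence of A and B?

Taking R at A[1]=B[1]; then V at A[2]=B[2]; then V at A[3]=B[4]; then V at A[4]=B[5]; then V at A[6]=B[8]; then V at A[8]=B[10]; then J at A[9]=B[11]; then X at A[10]=B[14]; then V at A[11]=B[15] gives a common subsequence of length 9. Since dp[13][15] = 9, nothing longer is possible.

9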